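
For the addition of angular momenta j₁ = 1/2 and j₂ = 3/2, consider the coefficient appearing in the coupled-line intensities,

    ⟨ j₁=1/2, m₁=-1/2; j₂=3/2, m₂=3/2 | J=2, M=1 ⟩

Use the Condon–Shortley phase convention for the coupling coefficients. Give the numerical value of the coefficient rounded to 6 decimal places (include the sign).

√[5·0!1!3!/5! · 0!1!3!0!3!1!] = √(9)
  +(−1)^0/∏(0,0,1,3,0,0)! = 1/6  (running 1/6)
⟨..|..⟩ = √(9)·(1/6) = +0.500000

+0.500000  (= +√(1/4))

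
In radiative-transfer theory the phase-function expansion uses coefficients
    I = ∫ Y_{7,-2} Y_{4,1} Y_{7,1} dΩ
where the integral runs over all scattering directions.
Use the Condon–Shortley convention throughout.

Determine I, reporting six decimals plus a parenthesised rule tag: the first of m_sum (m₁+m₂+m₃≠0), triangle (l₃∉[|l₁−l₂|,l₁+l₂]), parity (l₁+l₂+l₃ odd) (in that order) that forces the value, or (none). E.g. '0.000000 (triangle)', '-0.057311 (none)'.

0.100255 (none)

m-sum 0 ✓  L=18 even ✓  3≤7≤11 ✓
Π(2lᵢ+1) = 15×9×15 = 2025
triangle coeff Δ(7,4,7) = 1/58198140
Σ_t [0,4]: t=0:+1/17418240 t=1:−1/622080 t=2:+1/230400 t=3:−1/622080 t=4:+1/17418240 = 1/806400
(3j)²=2268/230945 [(7 4 7; 0 0 0)], sign=-1
Σ_t [1,4]: t=1:−1/11612160 t=2:+1/725760 t=3:−1/414720 t=4:+1/2073600 = -37/58060800
(3j)²=4107/646646 [(7 4 7; -2 1 1)], sign=-1
⇒ 4πI² = 269460270/2133423721
I = (+1)√(269460270/2133423721/(4π)) = 0.10025450
No selection rule forces the value: the integral is nonzero (none).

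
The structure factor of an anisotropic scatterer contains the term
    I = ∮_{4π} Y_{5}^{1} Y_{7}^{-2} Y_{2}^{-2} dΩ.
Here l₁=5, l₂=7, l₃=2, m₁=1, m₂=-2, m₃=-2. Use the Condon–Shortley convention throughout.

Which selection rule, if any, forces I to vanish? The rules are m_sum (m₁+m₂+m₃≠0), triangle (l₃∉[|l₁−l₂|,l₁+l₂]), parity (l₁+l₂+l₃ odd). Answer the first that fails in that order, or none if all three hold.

m_sum

azimuthal sum: 1 − 2 − 2 = -3  ✗
2 ≤ 2 ≤ 12 (triangle on l)
L = 5 + 7 + 2 = 14 (even)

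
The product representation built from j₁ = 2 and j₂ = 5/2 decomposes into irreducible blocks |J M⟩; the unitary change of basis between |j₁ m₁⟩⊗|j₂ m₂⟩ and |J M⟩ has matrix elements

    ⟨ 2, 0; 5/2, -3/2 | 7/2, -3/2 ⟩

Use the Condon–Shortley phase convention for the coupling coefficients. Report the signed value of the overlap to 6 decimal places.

+0.534522  (= +√(2/7))

triangle: 1!×3!×4!/9! = 144/362880
(j±m)!: 2!×2!×1!×4!×2!×5! = 23040
prefactor² = (2J+1)×Δ×N² = 512/7
  k=0: +1/(0!×1!×2!×1!×1!×3!) = 1/12
  k=1: −1/(1!×0!×1!×0!×2!×4!) = -1/48
Σ = 1/16  ⇒  CG² = 512/7×(1/16)² = 2/7
CG = +√(2/7) = +0.534522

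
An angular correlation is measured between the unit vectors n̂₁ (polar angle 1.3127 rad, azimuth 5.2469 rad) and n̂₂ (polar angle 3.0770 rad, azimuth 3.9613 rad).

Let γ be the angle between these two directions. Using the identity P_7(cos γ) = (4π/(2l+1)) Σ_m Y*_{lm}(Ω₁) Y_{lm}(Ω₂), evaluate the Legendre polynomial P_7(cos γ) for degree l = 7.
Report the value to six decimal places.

0.287544

Expand P_7 via completeness: Σ_{m} conj(Y_{7,m}) at Ω₁ times Y_{7,m} at Ω₂ —
  term(m=-7) = (-0.000000, 0.000000)   from Y*(Ω₁)=(0.223033, -0.326017), Y(Ω₂)=(-0.000000, -0.000000)
  term(m=-6) = (-0.000000, -0.000000)   from Y*(Ω₁)=(0.389328, 0.025527), Y(Ω₂)=(-0.000000, -0.000000)
  term(m=-5) = (-0.000000, -0.000000)   from Y*(Ω₁)=(-0.021455, -0.042338), Y(Ω₂)=(0.000003, -0.000004)
  term(m=-4) = (0.000019, -0.000041)   from Y*(Ω₁)=(0.189380, -0.297257), Y(Ω₂)=(0.000125, -0.000017)
  term(m=-3) = (0.000123, 0.000107)   from Y*(Ω₁)=(0.069245, 0.002268), Y(Ω₂)=(0.001826, 0.001484)
  term(m=-2) = (0.008156, -0.005232)   from Y*(Ω₁)=(-0.151565, -0.276272), Y(Ω₂)=(0.002108, 0.030677)
  term(m=-1) = (0.008079, 0.027555)   from Y*(Ω₁)=(0.057028, -0.096333), Y(Ω₂)=(-0.175047, 0.187490)
  term(m=+0) = (0.310479, 0.000000)   from Y*(Ω₁)=(-0.301539, -0.000000), Y(Ω₂)=(-1.029647, 0.000000)
  term(m=+1) = (0.008079, -0.027555)   from Y*(Ω₁)=(-0.057028, -0.096333), Y(Ω₂)=(0.175047, 0.187490)
  term(m=+2) = (0.008156, 0.005232)   from Y*(Ω₁)=(-0.151565, 0.276272), Y(Ω₂)=(0.002108, -0.030677)
  term(m=+3) = (0.000123, -0.000107)   from Y*(Ω₁)=(-0.069245, 0.002268), Y(Ω₂)=(-0.001826, 0.001484)
  term(m=+4) = (0.000019, 0.000041)   from Y*(Ω₁)=(0.189380, 0.297257), Y(Ω₂)=(0.000125, 0.000017)
  term(m=+5) = (-0.000000, 0.000000)   from Y*(Ω₁)=(0.021455, -0.042338), Y(Ω₂)=(-0.000003, -0.000004)
  term(m=+6) = (-0.000000, 0.000000)   from Y*(Ω₁)=(0.389328, -0.025527), Y(Ω₂)=(-0.000000, 0.000000)
  term(m=+7) = (-0.000000, -0.000000)   from Y*(Ω₁)=(-0.223033, -0.326017), Y(Ω₂)=(0.000000, -0.000000)
Total Σ_m = (0.343231, 0.000000). Multiply by 0.837758: (0.287544, 0.000000). P_7(cos γ) = 0.287544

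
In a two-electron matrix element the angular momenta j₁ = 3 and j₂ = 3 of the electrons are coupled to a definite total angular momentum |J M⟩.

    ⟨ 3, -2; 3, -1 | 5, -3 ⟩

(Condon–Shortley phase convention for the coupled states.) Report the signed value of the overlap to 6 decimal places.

−√(1/6) = -0.408248

√[11·1!5!5!/12! · 1!5!2!4!2!8!] = √(153600)
  +(−1)^0/∏(0,1,5,2,0,3)! = 1/1440  (running 1/1440)
  +(−1)^1/∏(1,0,4,1,1,4)! = -1/576  (running -1/960)
⟨..|..⟩ = √(153600)·(-1/960) = -0.408248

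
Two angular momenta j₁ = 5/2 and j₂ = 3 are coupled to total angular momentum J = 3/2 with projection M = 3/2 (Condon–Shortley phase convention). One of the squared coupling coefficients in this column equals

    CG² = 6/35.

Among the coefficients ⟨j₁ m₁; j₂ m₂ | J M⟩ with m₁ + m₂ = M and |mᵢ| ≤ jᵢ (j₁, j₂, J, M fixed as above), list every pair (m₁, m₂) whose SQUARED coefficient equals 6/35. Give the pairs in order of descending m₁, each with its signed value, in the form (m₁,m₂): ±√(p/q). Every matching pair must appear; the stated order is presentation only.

Admissible pairs with m₁+m₂ = M = 3/2: (-3/2,3), (-1/2,2), (1/2,1), (3/2,0), (5/2,-1)
  (m₁,m₂)=(5/2,-1): CG² = 1/14, CG = +√(1/14)
  (m₁,m₂)=(3/2,0): CG² = 6/35, CG = −√(6/35)   ← matches the target
  (m₁,m₂)=(1/2,1): CG² = 9/35, CG = +√(9/35)
  (m₁,m₂)=(-1/2,2): CG² = 2/7, CG = −√(2/7)
  (m₁,m₂)=(-3/2,3): CG² = 3/14, CG = +√(3/14)
Pairs with CG² = 6/35: (3/2,0): −√(6/35)

(3/2,0): −√(6/35)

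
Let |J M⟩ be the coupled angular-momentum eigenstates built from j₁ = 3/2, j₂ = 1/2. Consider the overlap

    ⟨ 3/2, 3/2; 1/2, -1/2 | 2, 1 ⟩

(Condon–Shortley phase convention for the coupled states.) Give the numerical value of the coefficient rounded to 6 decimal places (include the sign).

+0.500000

j₁+j₂−J=0  J+j₁−j₂=3  J−j₁+j₂=1  j₁+j₂+J+1=5
(j₁±m₁, j₂±m₂, J±M) = (3,0,0,1,3,1)
P² = 9
sum k=0..0:
  [0] +1/6 = 1/6
S = 1/6
C² = P²·S² = 1/4 ; C = +0.500000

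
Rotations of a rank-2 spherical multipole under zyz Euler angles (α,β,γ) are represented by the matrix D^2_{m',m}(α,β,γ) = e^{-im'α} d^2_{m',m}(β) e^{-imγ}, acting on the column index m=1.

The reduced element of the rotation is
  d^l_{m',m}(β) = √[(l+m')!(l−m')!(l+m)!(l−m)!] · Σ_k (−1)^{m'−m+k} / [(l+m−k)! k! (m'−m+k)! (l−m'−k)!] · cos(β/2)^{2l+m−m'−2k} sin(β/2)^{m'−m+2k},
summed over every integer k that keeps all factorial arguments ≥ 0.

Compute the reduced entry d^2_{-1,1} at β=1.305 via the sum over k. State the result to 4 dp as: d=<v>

d^2_{-1,1}(β=1.3050) via the finite sum:
With c≡cos(β/2)=0.794568 and s≡sin(β/2)=0.607175, N=[1·6·6·1]^{1/2}=6.000000
Admissible k: 2..3 (factorial args all ≥0)
  k=2: (−1)^0·6.0000/(2)·0.7946^2·0.6072^2 = +0.698250
  k=3: (−1)^1·6.0000/(6)·0.7946^0·0.6072^4 = -0.135911
d^2_{-1,1}(1.3050) = +0.698250 -0.135911 = +0.562339

d=0.5623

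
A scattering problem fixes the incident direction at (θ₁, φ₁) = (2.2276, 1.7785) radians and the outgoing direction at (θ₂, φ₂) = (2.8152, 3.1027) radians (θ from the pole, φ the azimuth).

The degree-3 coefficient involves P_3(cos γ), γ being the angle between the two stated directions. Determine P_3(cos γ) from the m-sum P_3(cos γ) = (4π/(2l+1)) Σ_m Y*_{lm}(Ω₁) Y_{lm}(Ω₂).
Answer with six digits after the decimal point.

-0.304111

Term-by-term m-sum for l=3 (normalisation 4π/7 = 1.795196):
  term(m=-3) = -0.00192 + 0.00210j   from Y*(Ω₁)=0.12093 - 0.16829j, Y(Ω₂)=-0.01366 - 0.00160j
  term(m=-2) = -0.03431 - 0.01844j   from Y*(Ω₁)=0.35808 + 0.15794j, Y(Ω₂)=-0.09921 - 0.00773j
  term(m=-1) = 0.01950 - 0.07747j   from Y*(Ω₁)=-0.04561 + 0.21640j, Y(Ω₂)=-0.36095 - 0.01405j
  term(m=+0) = -0.13595 + 0.00000j   from Y*(Ω₁)=0.25882 + 0.00000j, Y(Ω₂)=-0.52526 + 0.00000j
  term(m=+1) = 0.01950 + 0.07747j   from Y*(Ω₁)=0.04561 + 0.21640j, Y(Ω₂)=0.36095 - 0.01405j
  term(m=+2) = -0.03431 + 0.01844j   from Y*(Ω₁)=0.35808 - 0.15794j, Y(Ω₂)=-0.09921 + 0.00773j
  term(m=+3) = -0.00192 - 0.00210j   from Y*(Ω₁)=-0.12093 - 0.16829j, Y(Ω₂)=0.01366 - 0.00160j
Σ over m = -0.16940 + 0.00000j; ×(4π/7) → -0.30411 + 0.00000j. Real part: -0.304111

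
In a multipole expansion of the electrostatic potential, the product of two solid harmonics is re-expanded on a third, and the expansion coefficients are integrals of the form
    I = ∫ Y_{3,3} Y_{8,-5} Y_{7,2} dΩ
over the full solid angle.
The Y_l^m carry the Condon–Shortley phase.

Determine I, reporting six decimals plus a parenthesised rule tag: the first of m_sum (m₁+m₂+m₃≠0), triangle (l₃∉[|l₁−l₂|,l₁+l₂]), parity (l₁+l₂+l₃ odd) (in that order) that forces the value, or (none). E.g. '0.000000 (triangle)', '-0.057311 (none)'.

0.185908 (none)

m-sum 0 ✓  L=18 even ✓  5≤7≤11 ✓
Π(2lᵢ+1) = 7×17×15 = 1785
triangle coeff Δ(3,8,7) = 1/5290740
Σ_t [1,3]: t=1:−1/7257600 t=2:+1/2073600 t=3:−1/7257600 = 1/4838400
(3j)²=252/20995 [(3 8 7; 0 0 0)], sign=-1
Σ_t [0,0]: t=0:+1/104509440 = 1/104509440
(3j)²=275/13566 [(3 8 7; 3 -5 2)], sign=-1
⇒ 4πI² = 34650/79781
I = (+1)√(34650/79781/(4π)) = 0.18590752
No selection rule forces the value: the integral is nonzero (none).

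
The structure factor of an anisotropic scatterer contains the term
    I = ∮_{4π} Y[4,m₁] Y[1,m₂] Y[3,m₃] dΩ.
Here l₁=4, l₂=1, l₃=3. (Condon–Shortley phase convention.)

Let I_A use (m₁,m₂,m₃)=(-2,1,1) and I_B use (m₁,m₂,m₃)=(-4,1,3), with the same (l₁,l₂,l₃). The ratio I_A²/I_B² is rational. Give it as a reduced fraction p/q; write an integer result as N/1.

15/28

l's match ⇒ only the (l;m) 3-j factors differ between A and B.
A: triangle coeff Δ(4,1,3) = 1/252; Σ_t [2,2]: t=2:+1/96 = 1/96; (3j)²=5/84 [(4 1 3; -2 1 1)], sign=+1
B: triangle coeff Δ(4,1,3) = 1/252; Σ_t [2,2]: t=2:+1/1440 = 1/1440; (3j)²=1/9 [(4 1 3; -4 1 3)], sign=+1
I_A²/I_B² = (5/84)/(1/9) = 15/28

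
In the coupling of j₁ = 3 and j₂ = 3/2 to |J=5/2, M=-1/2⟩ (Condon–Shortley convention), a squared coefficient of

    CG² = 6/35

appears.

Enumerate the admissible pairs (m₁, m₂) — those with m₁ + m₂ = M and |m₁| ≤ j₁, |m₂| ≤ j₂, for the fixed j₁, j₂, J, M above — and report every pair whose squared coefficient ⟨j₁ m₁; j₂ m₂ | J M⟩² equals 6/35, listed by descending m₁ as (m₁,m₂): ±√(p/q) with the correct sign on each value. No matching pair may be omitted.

(0,-1/2): −√(6/35)

Admissible pairs with m₁+m₂ = M = -1/2: (-2,3/2), (-1,1/2), (0,-1/2), (1,-3/2)
  (m₁,m₂)=(1,-3/2): CG² = 27/70, CG = +√(27/70)
  (m₁,m₂)=(0,-1/2): CG² = 6/35, CG = −√(6/35)   ← matches the target
  (m₁,m₂)=(-1,1/2): CG² = 1/70, CG = −√(1/70)
  (m₁,m₂)=(-2,3/2): CG² = 3/7, CG = +√(3/7)
Pairs with CG² = 6/35: (0,-1/2): −√(6/35)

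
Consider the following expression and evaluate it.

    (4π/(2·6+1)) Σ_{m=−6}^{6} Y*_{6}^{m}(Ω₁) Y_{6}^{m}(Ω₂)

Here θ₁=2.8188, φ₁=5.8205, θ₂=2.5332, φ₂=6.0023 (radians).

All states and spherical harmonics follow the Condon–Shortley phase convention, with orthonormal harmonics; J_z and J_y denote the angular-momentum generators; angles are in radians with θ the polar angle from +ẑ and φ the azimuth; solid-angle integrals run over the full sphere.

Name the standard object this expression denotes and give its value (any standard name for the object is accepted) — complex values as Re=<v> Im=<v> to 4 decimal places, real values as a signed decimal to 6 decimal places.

Legendre polynomial (addition theorem), +0.268655

This sum is the spherical-harmonic addition theorem: it equals the Legendre polynomial P_l(cos γ) of the angle γ between the two directions.
Addition theorem: P_6(cos γ) = (4π/13) Σ_m Y*_{lm}(Ω₁) Y_{lm}(Ω₂), m = −6…6:
  term(m=-6) = +0.000004-0.000007i   from Y*(Ω₁)=-0.000460-0.000176i, Y(Ω₂)=-0.001924+0.016730i
  term(m=-5) = +0.000262-0.000337i   from Y*(Ω₁)=+0.003447+0.003755i, Y(Ω₂)=-0.013870-0.082596i
  term(m=-4) = +0.005854-0.005210i   from Y*(Ω₁)=-0.008877-0.030877i, Y(Ω₂)=+0.105494+0.219927i
  term(m=-3) = +0.051103-0.031009i   from Y*(Ω₁)=-0.024701+0.133660i, Y(Ω₂)=-0.292659-0.328250i
  term(m=-2) = +0.144019-0.054802i   from Y*(Ω₁)=+0.226797-0.301187i, Y(Ω₂)=+0.345893+0.217711i
  term(m=-1) = -0.026472+0.004866i   from Y*(Ω₁)=-0.522540+0.260642i, Y(Ω₂)=+0.044287+0.012777i
  term(m=+0) = -0.071615+0.000000i   from Y*(Ω₁)=+0.170806-0.000000i, Y(Ω₂)=-0.419278+0.000000i
  term(m=+1) = -0.026472-0.004866i   from Y*(Ω₁)=+0.522540+0.260642i, Y(Ω₂)=-0.044287+0.012777i
  term(m=+2) = +0.144019+0.054802i   from Y*(Ω₁)=+0.226797+0.301187i, Y(Ω₂)=+0.345893-0.217711i
  term(m=+3) = +0.051103+0.031009i   from Y*(Ω₁)=+0.024701+0.133660i, Y(Ω₂)=+0.292659-0.328250i
  term(m=+4) = +0.005854+0.005210i   from Y*(Ω₁)=-0.008877+0.030877i, Y(Ω₂)=+0.105494-0.219927i
  term(m=+5) = +0.000262+0.000337i   from Y*(Ω₁)=-0.003447+0.003755i, Y(Ω₂)=+0.013870-0.082596i
  term(m=+6) = +0.000004+0.000007i   from Y*(Ω₁)=-0.000460+0.000176i, Y(Ω₂)=-0.001924-0.016730i
Σ over m = +0.277926-0.000000i; ×(4π/13) → +0.268655-0.000000i. Real part: 0.268655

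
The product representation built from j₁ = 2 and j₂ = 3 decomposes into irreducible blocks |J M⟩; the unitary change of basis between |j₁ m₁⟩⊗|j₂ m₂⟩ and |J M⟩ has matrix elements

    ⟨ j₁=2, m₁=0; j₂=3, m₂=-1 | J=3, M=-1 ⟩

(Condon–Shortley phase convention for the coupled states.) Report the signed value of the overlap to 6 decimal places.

−√(3/20) ≈ -0.387298

j₁+j₂−J=2  J+j₁−j₂=2  J−j₁+j₂=4  j₁+j₂+J+1=9
(j₁±m₁, j₂±m₂, J±M) = (2,2,2,4,2,4)
P² = 256/15
sum k=0..2:
  [0] +1/16 = 1/16
  [1] −1/6 = -1/6
  [2] +1/96 = 1/96
S = -3/32
C² = P²·S² = 3/20 ; C = -0.387298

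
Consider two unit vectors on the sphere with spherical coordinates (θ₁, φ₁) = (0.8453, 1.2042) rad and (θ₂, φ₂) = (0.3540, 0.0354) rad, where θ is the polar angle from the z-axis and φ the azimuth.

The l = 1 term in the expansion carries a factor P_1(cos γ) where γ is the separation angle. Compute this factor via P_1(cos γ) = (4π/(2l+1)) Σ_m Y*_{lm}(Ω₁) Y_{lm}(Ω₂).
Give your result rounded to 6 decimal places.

0.723840

Term-by-term m-sum for l=1 (normalisation 4π/3 = 4.188790):
  [-1]  conj(Y_{1,-1})(Ω₁) = +0.092653+0.241313i ; Y_{1,-1}(Ω₂) = +0.119691-0.004239i ; Δ = +0.012113+0.028490i
  [+0]  conj(Y_{1,0})(Ω₁) = +0.324191-0.000000i ; Y_{1,0}(Ω₂) = +0.458306+0.000000i ; Δ = +0.148579+0.000000i
  [+1]  conj(Y_{1,1})(Ω₁) = -0.092653+0.241313i ; Y_{1,1}(Ω₂) = -0.119691-0.004239i ; Δ = +0.012113-0.028490i
Accumulated sum +0.172804+0.000000i; after 4π/(2l+1) scaling, +0.723840+0.000000i ⇒ P_1 = 0.723840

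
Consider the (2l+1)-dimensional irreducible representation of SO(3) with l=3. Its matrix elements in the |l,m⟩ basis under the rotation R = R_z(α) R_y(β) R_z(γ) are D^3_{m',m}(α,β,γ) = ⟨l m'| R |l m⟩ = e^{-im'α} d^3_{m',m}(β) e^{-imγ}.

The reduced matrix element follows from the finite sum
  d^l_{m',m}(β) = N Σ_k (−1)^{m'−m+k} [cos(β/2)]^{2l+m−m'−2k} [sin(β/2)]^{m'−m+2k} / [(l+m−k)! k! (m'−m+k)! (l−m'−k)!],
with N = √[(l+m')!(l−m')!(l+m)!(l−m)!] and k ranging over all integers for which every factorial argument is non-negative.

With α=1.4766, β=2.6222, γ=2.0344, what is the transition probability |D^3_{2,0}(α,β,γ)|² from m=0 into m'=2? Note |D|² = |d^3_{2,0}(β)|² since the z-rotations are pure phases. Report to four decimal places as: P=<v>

First d^3_{2,0}(β=2.6222), then the phase factors e^{-i(2)α} and e^{-i(0)γ}:
Half-angle: c=0.256787, s=0.966468. N=√(120·1·6·6)=65.726707
The bounds max(0,m−m')=0 and min(l+m,l−m')=1 give 2 terms
  k=0: (−1)^2·65.7267/(12)·0.2568^4·0.9665^2 = +0.022245
  k=1: (−1)^3·65.7267/(12)·0.2568^2·0.9665^4 = -0.315106
d^3_{2,0}(2.6222) = +0.022245 -0.315106 = -0.292861
|D^3_{2,0}|² = |d^3_{2,0}(β)|² = (-0.292861)² = 0.085768 (the z-rotation phases have unit modulus)

P=0.0858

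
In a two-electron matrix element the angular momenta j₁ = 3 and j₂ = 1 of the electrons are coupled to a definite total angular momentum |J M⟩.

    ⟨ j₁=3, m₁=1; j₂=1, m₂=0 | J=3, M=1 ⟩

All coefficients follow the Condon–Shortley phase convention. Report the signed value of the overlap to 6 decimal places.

triangle: 1!×5!×1!/8! = 120/40320
(j±m)!: 4!×2!×1!×1!×4!×2! = 2304
prefactor² = (2J+1)×Δ×N² = 48
  k=0: +1/(0!×1!×2!×1!×3!×0!) = 1/12
  k=1: −1/(1!×0!×1!×0!×4!×1!) = -1/24
Σ = 1/24  ⇒  CG² = 48×(1/24)² = 1/12
CG = +√(1/12) = +0.288675

+√(1/12) = +0.288675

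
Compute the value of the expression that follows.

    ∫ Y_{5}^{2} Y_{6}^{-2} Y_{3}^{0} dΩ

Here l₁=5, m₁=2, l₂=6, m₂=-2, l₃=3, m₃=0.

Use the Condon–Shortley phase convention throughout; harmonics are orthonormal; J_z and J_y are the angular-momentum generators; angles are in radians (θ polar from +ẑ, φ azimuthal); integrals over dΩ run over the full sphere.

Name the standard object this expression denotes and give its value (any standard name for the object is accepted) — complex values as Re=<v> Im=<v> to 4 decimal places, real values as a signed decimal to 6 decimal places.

This is a Gaunt coefficient — the integral of a triple product of spherical harmonics over the sphere.
Rules hold: Σm=0, L=14 even, 1≤3≤11.
N = 11·13·7 = 1001
Δ = 8!·2!·4!/15! = 1/675675
Racah Σ t=3..5: t=3:−1/8640 t=4:+1/2304 t=5:−1/8640 = 7/34560
⇒ 3j(5 6 3; 0 0 0)² = 7/429, sgn -1
Racah Σ t=1..3: t=1:−1/60480 t=2:+1/5760 t=3:−1/8640 = 1/24192
⇒ 3j(5 6 3; 2 -2 0)² = 8/3003, sgn -1
4πI² = N·(3j₀)²·(3jₘ)² = 56/1287
I = +1·√(0.043512/4π) = 0.05884368

Gaunt coefficient, +0.058844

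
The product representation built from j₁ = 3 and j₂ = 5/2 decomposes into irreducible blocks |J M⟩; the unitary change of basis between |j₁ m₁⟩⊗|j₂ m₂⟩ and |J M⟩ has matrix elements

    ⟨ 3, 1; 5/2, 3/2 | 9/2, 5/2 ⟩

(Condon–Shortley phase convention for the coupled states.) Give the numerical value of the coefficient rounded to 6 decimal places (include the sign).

√[10·1!5!4!/11! · 4!2!4!1!7!2!] = √(92160/11)
  +(−1)^0/∏(0,1,2,4,3,0)! = 1/288  (running 1/288)
  +(−1)^1/∏(1,0,1,3,4,1)! = -1/144  (running -1/288)
⟨..|..⟩ = √(92160/11)·(-1/288) = -0.317821

-0.317821  (= −√(10/99))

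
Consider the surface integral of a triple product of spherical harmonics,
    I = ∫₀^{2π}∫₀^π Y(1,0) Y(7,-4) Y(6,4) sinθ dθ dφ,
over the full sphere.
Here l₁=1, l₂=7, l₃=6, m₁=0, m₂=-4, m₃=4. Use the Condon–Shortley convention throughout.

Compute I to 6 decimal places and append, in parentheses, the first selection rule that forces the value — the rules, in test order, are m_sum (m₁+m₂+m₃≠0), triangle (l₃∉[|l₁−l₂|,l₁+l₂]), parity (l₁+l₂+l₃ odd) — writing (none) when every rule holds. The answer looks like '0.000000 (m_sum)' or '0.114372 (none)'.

0.201000 (none)

Rules hold: Σm=0, L=14 even, 6≤6≤8.
N = 3·15·13 = 585
Δ = 2!·0!·12!/15! = 1/1365
Racah Σ t=1..1: t=1:−1/518400 = -1/518400
⇒ 3j(1 7 6; 0 0 0)² = 7/195, sgn -1
Racah Σ t=1..1: t=1:−1/7257600 = -1/7257600
⇒ 3j(1 7 6; 0 -4 4)² = 11/455, sgn -1
4πI² = N·(3j₀)²·(3jₘ)² = 33/65
I = +1·√(0.507692/4π) = 0.20099968
No selection rule forces the value: the integral is nonzero (none).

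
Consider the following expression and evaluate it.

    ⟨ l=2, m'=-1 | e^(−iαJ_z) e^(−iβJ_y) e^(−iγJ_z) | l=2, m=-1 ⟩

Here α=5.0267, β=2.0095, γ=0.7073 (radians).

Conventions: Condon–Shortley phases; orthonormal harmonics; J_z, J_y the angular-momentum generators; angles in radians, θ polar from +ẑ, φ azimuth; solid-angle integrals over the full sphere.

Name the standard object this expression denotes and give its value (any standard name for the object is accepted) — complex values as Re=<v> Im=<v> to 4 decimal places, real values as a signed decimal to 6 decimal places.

Wigner D-matrix element, Re=-0.4537 Im=0.2777

This is a Wigner D-matrix element — the rotation-matrix element ⟨l m'| R(α,β,γ) |l m⟩ in the angular-momentum basis.
First d^2_{-1,-1}(β=2.0095), then the phase factors e^{-i(-1)α} and e^{-i(-1)γ}:
c=cos(2.009500/2)=0.536299, s=sin(2.009500/2)=0.844028; N=√[1·6·1·6]=6.000000
The bounds max(0,m−m')=0 and min(l+m,l−m')=1 give 2 terms
  k=0: (−1)^0·6.0000/(6)·0.5363^4·0.8440^0 = +0.082723
  k=1: (−1)^1·6.0000/(2)·0.5363^2·0.8440^2 = -0.614680
d^2_{-1,-1}(2.0095) = +0.082723 -0.614680 = -0.531957
Phases: e^{-i·(-1)·5.0267}=+0.309161-0.951010i, e^{-i·(-1)·0.7073}=+0.760119+0.649784i ⇒ D=-0.453733+0.277677i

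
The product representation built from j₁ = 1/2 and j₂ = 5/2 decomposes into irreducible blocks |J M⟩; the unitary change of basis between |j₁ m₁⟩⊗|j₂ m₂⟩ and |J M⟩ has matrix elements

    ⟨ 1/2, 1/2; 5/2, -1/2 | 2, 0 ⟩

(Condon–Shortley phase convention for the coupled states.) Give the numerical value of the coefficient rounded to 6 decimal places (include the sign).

triangle: 1!*0!*4!/6! = 24/720
(j±m)!: 1!*0!*2!*3!*2!*2! = 48
prefactor² = (2J+1)*Δ*N² = 8
  k=0: +1/(0!*1!*0!*2!*0!*2!) = 1/4
Σ = 1/4  ⇒  CG² = 8*(1/4)² = 1/2
CG = +√(1/2) = +0.707107

+√(1/2) = +0.707107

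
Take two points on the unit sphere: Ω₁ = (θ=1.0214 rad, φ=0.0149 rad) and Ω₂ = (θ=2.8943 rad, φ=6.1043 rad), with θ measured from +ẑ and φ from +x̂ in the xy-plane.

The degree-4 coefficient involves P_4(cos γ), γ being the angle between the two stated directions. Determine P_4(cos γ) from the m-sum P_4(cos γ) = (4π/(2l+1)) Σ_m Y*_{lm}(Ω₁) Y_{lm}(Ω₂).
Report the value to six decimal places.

Term-by-term m-sum for l=4 (normalisation 4π/9 = 1.396263):
  m=-4: (0.23369 + 0.01394j) × (0.00120 + 0.00104j) = 0.00027 + 0.00026j  (running Σ = 0.00027 + 0.00026j)
  m=-3: (0.40502 + 0.01812j) × (-0.01530 - 0.00910j) = -0.00603 - 0.00396j  (running Σ = -0.00577 - 0.00370j)
  m=-2: (0.22099 + 0.00659j) × (0.10477 + 0.03917j) = 0.02290 + 0.00935j  (running Σ = 0.01713 + 0.00564j)
  m=-1: (-0.22990 - 0.00343j) × (-0.39561 - 0.07153j) = 0.09071 + 0.01780j  (running Σ = 0.10784 + 0.02344j)
  m=0: (-0.27270 + 0.00000j) × (0.60604 + 0.00000j) = -0.16527 + 0.00000j  (running Σ = -0.05743 + 0.02344j)
  m=1: (0.22990 - 0.00343j) × (0.39561 - 0.07153j) = 0.09071 - 0.01780j  (running Σ = 0.03328 + 0.00564j)
  m=2: (0.22099 - 0.00659j) × (0.10477 - 0.03917j) = 0.02290 - 0.00935j  (running Σ = 0.05617 - 0.00370j)
  m=3: (-0.40502 + 0.01812j) × (0.01530 - 0.00910j) = -0.00603 + 0.00396j  (running Σ = 0.05014 + 0.00026j)
  m=4: (0.23369 - 0.01394j) × (0.00120 - 0.00104j) = 0.00027 - 0.00026j  (running Σ = 0.05041 - 0.00000j)
Total Σ_m = 0.05041 - 0.00000j. Multiply by 1.396263: 0.07038 - 0.00000j. P_4(cos γ) = 0.070381

0.070381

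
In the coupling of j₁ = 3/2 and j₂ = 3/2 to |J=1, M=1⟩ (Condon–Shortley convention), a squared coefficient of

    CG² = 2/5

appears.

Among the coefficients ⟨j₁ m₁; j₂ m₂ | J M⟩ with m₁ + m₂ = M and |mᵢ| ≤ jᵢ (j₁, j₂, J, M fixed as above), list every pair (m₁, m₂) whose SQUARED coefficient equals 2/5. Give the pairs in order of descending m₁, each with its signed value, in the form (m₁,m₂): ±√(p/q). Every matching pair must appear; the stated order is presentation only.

(1/2,1/2): −√(2/5)

Admissible pairs with m₁+m₂ = M = 1: (-1/2,3/2), (1/2,1/2), (3/2,-1/2)
  (m₁,m₂)=(3/2,-1/2): CG² = 3/10, CG = +√(3/10)
  (m₁,m₂)=(1/2,1/2): CG² = 2/5, CG = −√(2/5)   ← matches the target
  (m₁,m₂)=(-1/2,3/2): CG² = 3/10, CG = +√(3/10)
Pairs with CG² = 2/5: (1/2,1/2): −√(2/5)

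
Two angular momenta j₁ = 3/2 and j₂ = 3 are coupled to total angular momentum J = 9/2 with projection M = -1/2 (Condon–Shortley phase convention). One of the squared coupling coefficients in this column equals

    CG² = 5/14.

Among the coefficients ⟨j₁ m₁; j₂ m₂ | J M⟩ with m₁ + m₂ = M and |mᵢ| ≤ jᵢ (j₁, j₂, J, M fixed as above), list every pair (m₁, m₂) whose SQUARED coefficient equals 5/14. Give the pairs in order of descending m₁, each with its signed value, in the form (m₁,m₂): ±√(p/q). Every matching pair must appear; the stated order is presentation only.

Admissible pairs with m₁+m₂ = M = -1/2: (-3/2,1), (-1/2,0), (1/2,-1), (3/2,-2)
  (m₁,m₂)=(3/2,-2): CG² = 1/21, CG = +√(1/21)
  (m₁,m₂)=(1/2,-1): CG² = 5/14, CG = +√(5/14)   ← matches the target
  (m₁,m₂)=(-1/2,0): CG² = 10/21, CG = +√(10/21)
  (m₁,m₂)=(-3/2,1): CG² = 5/42, CG = +√(5/42)
Pairs with CG² = 5/14: (1/2,-1): +√(5/14)

(1/2,-1): +√(5/14)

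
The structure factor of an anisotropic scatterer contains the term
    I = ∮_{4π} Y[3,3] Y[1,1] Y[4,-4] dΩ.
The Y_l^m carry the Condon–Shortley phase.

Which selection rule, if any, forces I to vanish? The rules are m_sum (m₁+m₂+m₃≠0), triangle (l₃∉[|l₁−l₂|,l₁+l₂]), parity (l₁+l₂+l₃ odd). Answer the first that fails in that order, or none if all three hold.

Σmᵢ = 0  ✓
l₃∈[|l₁−l₂|,l₁+l₂]=[2,4], have l₃=4  ✓
Σlᵢ = 8 ⇒ even  ✓

none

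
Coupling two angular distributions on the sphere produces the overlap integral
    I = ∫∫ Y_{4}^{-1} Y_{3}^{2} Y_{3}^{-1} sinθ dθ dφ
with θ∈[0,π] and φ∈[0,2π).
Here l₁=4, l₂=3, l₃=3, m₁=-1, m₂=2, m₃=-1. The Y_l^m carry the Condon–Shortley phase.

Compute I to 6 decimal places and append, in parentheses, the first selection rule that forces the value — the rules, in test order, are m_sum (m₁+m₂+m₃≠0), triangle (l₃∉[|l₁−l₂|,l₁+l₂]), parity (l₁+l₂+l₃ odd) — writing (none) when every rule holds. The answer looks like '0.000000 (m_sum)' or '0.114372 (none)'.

0.145070 (none)

m-sum 0 ✓  L=10 even ✓  1≤3≤7 ✓
Π(2lᵢ+1) = 9×7×7 = 441
triangle coeff Δ(4,3,3) = 1/34650
Σ_t [1,3]: t=1:−1/72 t=2:+1/16 t=3:−1/72 = 5/144
(3j)²=2/77 [(4 3 3; 0 0 0)], sign=-1
Σ_t [3,4]: t=3:−1/48 t=4:+1/144 = -1/72
(3j)²=16/693 [(4 3 3; -1 2 -1)], sign=-1
⇒ 4πI² = 32/121
I = (+1)√(32/121/(4π)) = 0.14506992
No selection rule forces the value: the integral is nonzero (none).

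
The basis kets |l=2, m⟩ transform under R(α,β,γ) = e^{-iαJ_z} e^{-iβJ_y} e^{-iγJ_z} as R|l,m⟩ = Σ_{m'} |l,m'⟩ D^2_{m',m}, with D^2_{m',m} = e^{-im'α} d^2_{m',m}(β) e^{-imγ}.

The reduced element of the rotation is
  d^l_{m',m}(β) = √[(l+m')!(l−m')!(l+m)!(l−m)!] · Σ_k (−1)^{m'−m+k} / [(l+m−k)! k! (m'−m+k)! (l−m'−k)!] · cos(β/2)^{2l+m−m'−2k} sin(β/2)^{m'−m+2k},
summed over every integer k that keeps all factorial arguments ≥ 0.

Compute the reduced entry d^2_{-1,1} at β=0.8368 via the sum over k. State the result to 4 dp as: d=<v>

d=0.3862

d^2_{-1,1}(β=0.8368) via the finite sum:
Half-angle: c=0.913740, s=0.406299. N=√(1·6·6·1)=6.000000
Admissible k: 2..3 (factorial args all ≥0)
  k=2: (−1)^0·6.0000/(2)·0.9137^2·0.4063^2 = +0.413484
  k=3: (−1)^1·6.0000/(6)·0.9137^0·0.4063^4 = -0.027251
d^2_{-1,1}(0.8368) = +0.413484 -0.027251 = +0.386232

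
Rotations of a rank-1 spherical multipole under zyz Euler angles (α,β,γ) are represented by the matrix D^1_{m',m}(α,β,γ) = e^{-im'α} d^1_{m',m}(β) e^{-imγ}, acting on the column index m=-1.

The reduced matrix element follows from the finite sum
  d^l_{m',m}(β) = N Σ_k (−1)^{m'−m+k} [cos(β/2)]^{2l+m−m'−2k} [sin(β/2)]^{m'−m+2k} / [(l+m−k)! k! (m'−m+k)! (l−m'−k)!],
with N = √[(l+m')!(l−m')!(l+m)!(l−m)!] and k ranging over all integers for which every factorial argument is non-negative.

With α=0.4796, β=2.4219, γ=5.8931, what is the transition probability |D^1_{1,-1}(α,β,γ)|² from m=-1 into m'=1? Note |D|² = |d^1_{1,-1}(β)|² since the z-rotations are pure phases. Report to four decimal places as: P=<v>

P=0.7674

Split into d^1_{1,-1}(β=2.4219) × two z-phases.
c=cos(2.421900/2)=0.352130, s=sin(2.421900/2)=0.935951; N=√[2·1·1·2]=2.000000
k∈{0} keeps every argument non-negative
  k=0: (−1)^2·2.0000/(2)·0.3521^0·0.9360^2 = +0.876004
d^1_{1,-1}(2.4219) = +0.876004
|D^1_{1,-1}|² = |d^1_{1,-1}(β)|² = (+0.876004)² = 0.767383 (the z-rotation phases have unit modulus)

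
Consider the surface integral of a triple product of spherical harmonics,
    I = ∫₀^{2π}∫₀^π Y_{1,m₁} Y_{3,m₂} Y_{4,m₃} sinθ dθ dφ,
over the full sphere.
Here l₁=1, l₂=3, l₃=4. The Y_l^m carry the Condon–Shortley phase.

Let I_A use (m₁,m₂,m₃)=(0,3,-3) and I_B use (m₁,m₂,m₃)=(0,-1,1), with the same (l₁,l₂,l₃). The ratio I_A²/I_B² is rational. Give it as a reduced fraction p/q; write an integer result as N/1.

7/15

Shared (l₁,l₂,l₃)=(1,3,4): N and (l;000)² cancel in I_A²/I_B².
A: Δ = 0!·2!·6!/9! = 1/252; Racah Σ t=0..0: t=0:+1/720 = 1/720; ⇒ 3j(1 3 4; 0 3 -3)² = 1/36, sgn -1
B: Δ = 0!·2!·6!/9! = 1/252; Racah Σ t=0..0: t=0:+1/48 = 1/48; ⇒ 3j(1 3 4; 0 -1 1)² = 5/84, sgn -1
I_A²/I_B² = (1/36)/(5/84) = 7/15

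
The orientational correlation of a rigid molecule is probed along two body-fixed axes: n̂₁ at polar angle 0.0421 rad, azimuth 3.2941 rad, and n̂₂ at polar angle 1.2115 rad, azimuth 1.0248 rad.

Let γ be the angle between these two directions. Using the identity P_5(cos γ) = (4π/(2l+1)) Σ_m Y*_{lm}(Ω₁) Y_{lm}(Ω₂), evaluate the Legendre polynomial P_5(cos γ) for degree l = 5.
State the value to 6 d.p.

Expand P_5 via completeness: Σ_{m} conj(Y_{5,m}) at Ω₁ times Y_{5,m} at Ω₂ —
  [-5]  conj(Y_{5,-5})(Ω₁) = -0.00000 - 0.00000j ; Y_{5,-5}(Ω₂) = 0.13351 + 0.30583j ; Δ = 0.00000 - 0.00000j
  [-4]  conj(Y_{5,-4})(Ω₁) = 0.00000 + 0.00000j ; Y_{5,-4}(Ω₂) = -0.22809 + 0.32414j ; Δ = -0.00000 + 0.00000j
  [-3]  conj(Y_{5,-3})(Ω₁) = -0.00018 - 0.00009j ; Y_{5,-3}(Ω₂) = -0.03191 - 0.00215j ; Δ = 0.00001 + 0.00000j
  [-2]  conj(Y_{5,-2})(Ω₁) = 0.00571 + 0.00180j ; Y_{5,-2}(Ω₂) = 0.15136 + 0.29159j ; Δ = 0.00034 + 0.00194j
  [-1]  conj(Y_{5,-1})(Ω₁) = -0.10593 - 0.01628j ; Y_{5,-1}(Ω₂) = -0.06382 + 0.10503j ; Δ = 0.00847 - 0.01009j
  [+0]  conj(Y_{5,0})(Ω₁) = 0.92321 + 0.00000j ; Y_{5,0}(Ω₂) = 0.30054 + 0.00000j ; Δ = 0.27746 + 0.00000j
  [+1]  conj(Y_{5,1})(Ω₁) = 0.10593 - 0.01628j ; Y_{5,1}(Ω₂) = 0.06382 + 0.10503j ; Δ = 0.00847 + 0.01009j
  [+2]  conj(Y_{5,2})(Ω₁) = 0.00571 - 0.00180j ; Y_{5,2}(Ω₂) = 0.15136 - 0.29159j ; Δ = 0.00034 - 0.00194j
  [+3]  conj(Y_{5,3})(Ω₁) = 0.00018 - 0.00009j ; Y_{5,3}(Ω₂) = 0.03191 - 0.00215j ; Δ = 0.00001 - 0.00000j
  [+4]  conj(Y_{5,4})(Ω₁) = 0.00000 - 0.00000j ; Y_{5,4}(Ω₂) = -0.22809 - 0.32414j ; Δ = -0.00000 - 0.00000j
  [+5]  conj(Y_{5,5})(Ω₁) = 0.00000 - 0.00000j ; Y_{5,5}(Ω₂) = -0.13351 + 0.30583j ; Δ = 0.00000 + 0.00000j
Σ over m = 0.29509 + 0.00000j; ×(4π/11) → 0.33711 + 0.00000j. Real part: 0.337109

0.337109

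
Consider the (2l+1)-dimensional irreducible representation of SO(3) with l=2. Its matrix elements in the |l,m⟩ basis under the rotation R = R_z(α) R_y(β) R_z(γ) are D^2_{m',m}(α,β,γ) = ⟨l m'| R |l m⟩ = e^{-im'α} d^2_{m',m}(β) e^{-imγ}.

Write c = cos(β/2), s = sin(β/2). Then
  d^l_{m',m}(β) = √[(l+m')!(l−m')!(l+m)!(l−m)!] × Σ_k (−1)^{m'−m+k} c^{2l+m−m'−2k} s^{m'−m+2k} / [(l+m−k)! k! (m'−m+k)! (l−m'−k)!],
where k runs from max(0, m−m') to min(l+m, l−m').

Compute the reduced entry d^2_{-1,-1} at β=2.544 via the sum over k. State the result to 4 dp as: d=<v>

d^2_{-1,-1}(β=2.5440) via the finite sum:
With c≡cos(β/2)=0.294370 and s≡sin(β/2)=0.955692, N=[1·6·1·6]^{1/2}=6.000000
k∈{0,1} keeps every argument non-negative
  k=0: (−1)^0·6.0000/(6)·0.2944^4·0.9557^0 = +0.007509
  k=1: (−1)^1·6.0000/(2)·0.2944^2·0.9557^2 = -0.237435
d^2_{-1,-1}(2.5440) = +0.007509 -0.237435 = -0.229926

d=-0.2299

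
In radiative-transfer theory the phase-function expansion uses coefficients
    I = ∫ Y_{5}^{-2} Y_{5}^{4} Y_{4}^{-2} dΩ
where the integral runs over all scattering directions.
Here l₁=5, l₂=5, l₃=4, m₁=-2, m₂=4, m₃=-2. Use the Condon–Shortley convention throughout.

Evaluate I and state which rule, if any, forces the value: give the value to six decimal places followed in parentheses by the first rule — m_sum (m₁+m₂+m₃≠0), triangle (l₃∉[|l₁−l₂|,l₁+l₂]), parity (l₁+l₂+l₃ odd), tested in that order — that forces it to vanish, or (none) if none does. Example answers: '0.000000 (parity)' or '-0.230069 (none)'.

0.118854 (none)

Rules hold: Σm=0, L=14 even, 0≤4≤10.
N = 11·11·9 = 1089
Δ = 6!·4!·4!/15! = 1/3153150
Racah Σ t=1..5: t=1:−1/69120 t=2:+1/1728 t=3:−1/576 t=4:+1/1728 t=5:−1/69120 = -7/11520
⇒ 3j(5 5 4; 0 0 0)² = 2/143, sgn -1
Racah Σ t=5..6: t=5:−1/11520 t=6:+1/25920 = -1/20736
⇒ 3j(5 5 4; -2 4 -2)² = 5/429, sgn -1
4πI² = N·(3j₀)²·(3jₘ)² = 30/169
I = +1·√(0.177515/4π) = 0.11885360
No selection rule forces the value: the integral is nonzero (none).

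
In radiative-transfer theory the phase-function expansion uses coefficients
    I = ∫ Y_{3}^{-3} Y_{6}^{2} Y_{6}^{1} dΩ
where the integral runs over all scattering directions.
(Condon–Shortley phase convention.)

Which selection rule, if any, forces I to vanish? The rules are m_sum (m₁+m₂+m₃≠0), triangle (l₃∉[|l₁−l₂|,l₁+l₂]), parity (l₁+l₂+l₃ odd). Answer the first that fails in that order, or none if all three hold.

azimuthal sum: -3 + 2 + 1 = 0  ✓
3 ≤ 6 ≤ 9 (triangle on l)  ✓
L = 3 + 6 + 6 = 15 (odd)  ✗

parity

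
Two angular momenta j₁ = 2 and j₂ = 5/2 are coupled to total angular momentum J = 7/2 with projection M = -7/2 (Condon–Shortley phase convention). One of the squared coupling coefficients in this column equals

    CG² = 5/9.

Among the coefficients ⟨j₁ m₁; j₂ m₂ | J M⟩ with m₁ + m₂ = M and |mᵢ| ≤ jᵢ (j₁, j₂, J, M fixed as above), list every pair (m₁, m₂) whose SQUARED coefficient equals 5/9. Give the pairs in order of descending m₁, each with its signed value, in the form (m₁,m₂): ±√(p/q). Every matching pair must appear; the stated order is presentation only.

Admissible pairs with m₁+m₂ = M = -7/2: (-2,-3/2), (-1,-5/2)
  (m₁,m₂)=(-1,-5/2): CG² = 5/9, CG = +√(5/9)   ← matches the target
  (m₁,m₂)=(-2,-3/2): CG² = 4/9, CG = −√(4/9)
Pairs with CG² = 5/9: (-1,-5/2): +√(5/9)

(-1,-5/2): +√(5/9)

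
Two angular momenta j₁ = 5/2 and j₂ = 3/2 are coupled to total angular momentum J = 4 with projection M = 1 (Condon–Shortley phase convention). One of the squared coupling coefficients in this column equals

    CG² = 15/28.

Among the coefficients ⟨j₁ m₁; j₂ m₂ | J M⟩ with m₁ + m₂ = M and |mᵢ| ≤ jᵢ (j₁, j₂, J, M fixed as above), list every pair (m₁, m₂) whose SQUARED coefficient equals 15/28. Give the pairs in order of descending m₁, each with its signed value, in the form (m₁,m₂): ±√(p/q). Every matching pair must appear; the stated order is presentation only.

(1/2,1/2): +√(15/28)

Admissible pairs with m₁+m₂ = M = 1: (-1/2,3/2), (1/2,1/2), (3/2,-1/2), (5/2,-3/2)
  (m₁,m₂)=(5/2,-3/2): CG² = 1/56, CG = +√(1/56)
  (m₁,m₂)=(3/2,-1/2): CG² = 15/56, CG = +√(15/56)
  (m₁,m₂)=(1/2,1/2): CG² = 15/28, CG = +√(15/28)   ← matches the target
  (m₁,m₂)=(-1/2,3/2): CG² = 5/28, CG = +√(5/28)
Pairs with CG² = 15/28: (1/2,1/2): +√(15/28)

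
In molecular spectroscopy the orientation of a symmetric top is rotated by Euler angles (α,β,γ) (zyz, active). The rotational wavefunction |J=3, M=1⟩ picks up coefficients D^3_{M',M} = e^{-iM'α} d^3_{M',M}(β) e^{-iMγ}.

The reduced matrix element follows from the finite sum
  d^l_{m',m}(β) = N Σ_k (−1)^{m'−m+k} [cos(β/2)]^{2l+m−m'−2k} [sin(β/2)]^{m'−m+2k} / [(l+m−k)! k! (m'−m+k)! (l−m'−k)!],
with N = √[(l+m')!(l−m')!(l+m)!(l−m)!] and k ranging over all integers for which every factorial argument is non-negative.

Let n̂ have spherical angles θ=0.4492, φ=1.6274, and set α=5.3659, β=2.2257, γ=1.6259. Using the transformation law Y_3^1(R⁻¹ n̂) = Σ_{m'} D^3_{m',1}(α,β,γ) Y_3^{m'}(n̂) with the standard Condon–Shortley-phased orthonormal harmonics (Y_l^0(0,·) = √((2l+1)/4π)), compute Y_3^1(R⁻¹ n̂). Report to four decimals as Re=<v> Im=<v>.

Re=-0.2167 Im=-0.3849

Need the full column D^3_{m',1} for m'=−3..3 at α=5.3659, β=2.2257, γ=1.6259.
cos(β/2)=0.442107, sin(β/2)=0.896962
d^3_{-3,1}: single k=4 term ⇒ +0.490001;  D = -0.160927+0.462821i
d^3_{-2,1}: k∈[3..4] ⇒ +0.394398 -0.811705 = -0.417307;  D = +0.396270-0.130826i
d^3_{-1,1}: k∈[2..4] ⇒ +0.184420 -1.012142 +0.520769 = -0.306953;  D = +0.253615+0.172915i
d^3_{0,1}: k∈[1..3] ⇒ +0.052481 -0.648062 +0.889179 = +0.293598;  D = -0.016170-0.293152i
d^3_{1,1}: k∈[0..2] ⇒ +0.007467 -0.245894 +0.759107 = +0.520680;  D = +0.395334-0.338849i
d^3_{2,1}: k∈[0..1] ⇒ -0.047908 +0.394398 = +0.346490;  D = +0.338973+0.071779i
d^3_{3,1}: single k=0 term ⇒ +0.119043;  D = +0.051226+0.107458i
Y_3^{m'}(θ=0.4492,φ=1.6274) and Σ D·Y over m':
  (-0.1609+0.4628i)·(+0.0058+0.0337i)  (+0.3963-0.1308i)·(-0.1725+0.0196i)  (+0.2536+0.1729i)·(-0.0243-0.4284i)  (-0.0162-0.2932i)·(+0.3554+0.0000i)  (+0.3953-0.3388i)·(+0.0243-0.4284i)  (+0.3390+0.0718i)·(-0.1725-0.0196i)  (+0.0512+0.1075i)·(-0.0058+0.0337i)
Y_3^1(R⁻¹ n̂) = -0.216658-0.384911i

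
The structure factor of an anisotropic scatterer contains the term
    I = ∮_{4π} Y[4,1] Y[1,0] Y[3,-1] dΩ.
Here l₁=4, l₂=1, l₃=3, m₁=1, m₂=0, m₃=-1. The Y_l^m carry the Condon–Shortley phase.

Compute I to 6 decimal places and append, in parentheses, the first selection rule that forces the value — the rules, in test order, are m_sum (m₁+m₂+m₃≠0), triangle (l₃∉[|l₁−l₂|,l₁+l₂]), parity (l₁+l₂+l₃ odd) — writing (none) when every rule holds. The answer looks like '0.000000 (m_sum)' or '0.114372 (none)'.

Checks pass: Σm=0; 8 even; l₃=3∈[3,5].
(2·4+1)(2·1+1)(2·3+1) = 189
Δ: 2! 6! 0! / 9! → 1/252
sum: t=1:−1/36 = -1/36
3j²(4 1 3; 0 0 0) = Δ·Π!·Σ² = 4/63  (sign +1)
sum: t=1:−1/48 = -1/48
3j²(4 1 3; 1 0 -1) = Δ·Π!·Σ² = 5/84  (sign -1)
combine: 4πI² = 189·4/63·5/84 = 5/7
take √, sign -1: I = -0.23841361
No selection rule forces the value: the integral is nonzero (none).

-0.238414 (none)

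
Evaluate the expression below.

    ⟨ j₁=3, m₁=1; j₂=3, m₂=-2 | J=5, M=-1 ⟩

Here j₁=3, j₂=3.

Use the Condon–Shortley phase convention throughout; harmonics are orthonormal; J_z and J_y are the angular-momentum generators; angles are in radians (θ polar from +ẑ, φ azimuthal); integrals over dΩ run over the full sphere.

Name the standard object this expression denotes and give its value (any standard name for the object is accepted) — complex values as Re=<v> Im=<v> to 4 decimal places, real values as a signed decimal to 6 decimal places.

Clebsch–Gordan coefficient, +√(9/28) ≈ +0.566947

This is a Clebsch–Gordan (vector-coupling) coefficient.
j₁+j₂−J=1  J+j₁−j₂=5  J−j₁+j₂=5  j₁+j₂+J+1=12
(j₁±m₁, j₂±m₂, J±M) = (4,2,1,5,4,6)
P² = 230400/7
sum k=0..1:
  [0] +1/288 = 1/288
  [1] −1/2880 = -1/2880
S = 1/320
C² = P²·S² = 9/28 ; C = +0.566947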